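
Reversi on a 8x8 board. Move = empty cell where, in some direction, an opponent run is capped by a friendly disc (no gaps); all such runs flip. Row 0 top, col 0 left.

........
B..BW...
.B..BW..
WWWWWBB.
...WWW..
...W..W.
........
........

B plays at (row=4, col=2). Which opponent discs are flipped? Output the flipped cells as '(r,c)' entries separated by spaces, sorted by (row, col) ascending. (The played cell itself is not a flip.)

Dir NW: opp run (3,1), next='.' -> no flip
Dir N: opp run (3,2), next='.' -> no flip
Dir NE: opp run (3,3) capped by B -> flip
Dir W: first cell '.' (not opp) -> no flip
Dir E: opp run (4,3) (4,4) (4,5), next='.' -> no flip
Dir SW: first cell '.' (not opp) -> no flip
Dir S: first cell '.' (not opp) -> no flip
Dir SE: opp run (5,3), next='.' -> no flip

Answer: (3,3)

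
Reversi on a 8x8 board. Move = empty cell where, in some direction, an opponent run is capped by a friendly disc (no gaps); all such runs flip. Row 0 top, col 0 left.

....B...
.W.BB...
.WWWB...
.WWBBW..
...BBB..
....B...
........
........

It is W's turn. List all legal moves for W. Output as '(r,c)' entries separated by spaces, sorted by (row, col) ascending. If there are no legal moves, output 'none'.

(0,2): flips 2 -> legal
(0,3): flips 1 -> legal
(0,5): flips 1 -> legal
(1,2): no bracket -> illegal
(1,5): no bracket -> illegal
(2,5): flips 1 -> legal
(3,6): no bracket -> illegal
(4,2): no bracket -> illegal
(4,6): no bracket -> illegal
(5,2): no bracket -> illegal
(5,3): flips 3 -> legal
(5,5): flips 3 -> legal
(5,6): flips 2 -> legal
(6,3): no bracket -> illegal
(6,4): no bracket -> illegal
(6,5): flips 2 -> legal

Answer: (0,2) (0,3) (0,5) (2,5) (5,3) (5,5) (5,6) (6,5)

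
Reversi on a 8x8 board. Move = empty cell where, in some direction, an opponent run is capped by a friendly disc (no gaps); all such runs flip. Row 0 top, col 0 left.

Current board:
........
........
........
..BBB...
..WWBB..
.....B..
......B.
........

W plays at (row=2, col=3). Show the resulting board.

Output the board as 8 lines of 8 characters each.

Answer: ........
........
...W....
..BWB...
..WWBB..
.....B..
......B.
........

Derivation:
Place W at (2,3); scan 8 dirs for brackets.
Dir NW: first cell '.' (not opp) -> no flip
Dir N: first cell '.' (not opp) -> no flip
Dir NE: first cell '.' (not opp) -> no flip
Dir W: first cell '.' (not opp) -> no flip
Dir E: first cell '.' (not opp) -> no flip
Dir SW: opp run (3,2), next='.' -> no flip
Dir S: opp run (3,3) capped by W -> flip
Dir SE: opp run (3,4) (4,5), next='.' -> no flip
All flips: (3,3)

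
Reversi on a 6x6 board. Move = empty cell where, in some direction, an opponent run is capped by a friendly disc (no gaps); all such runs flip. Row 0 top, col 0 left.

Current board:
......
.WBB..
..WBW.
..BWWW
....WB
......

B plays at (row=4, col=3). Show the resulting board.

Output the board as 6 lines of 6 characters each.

Place B at (4,3); scan 8 dirs for brackets.
Dir NW: first cell 'B' (not opp) -> no flip
Dir N: opp run (3,3) capped by B -> flip
Dir NE: opp run (3,4), next='.' -> no flip
Dir W: first cell '.' (not opp) -> no flip
Dir E: opp run (4,4) capped by B -> flip
Dir SW: first cell '.' (not opp) -> no flip
Dir S: first cell '.' (not opp) -> no flip
Dir SE: first cell '.' (not opp) -> no flip
All flips: (3,3) (4,4)

Answer: ......
.WBB..
..WBW.
..BBWW
...BBB
......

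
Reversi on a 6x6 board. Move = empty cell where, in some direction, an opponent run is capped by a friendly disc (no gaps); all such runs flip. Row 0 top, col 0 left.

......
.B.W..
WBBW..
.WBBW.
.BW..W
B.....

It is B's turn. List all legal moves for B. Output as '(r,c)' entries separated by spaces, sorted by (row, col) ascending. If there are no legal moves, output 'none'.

Answer: (0,3) (0,4) (1,4) (2,4) (3,0) (3,5) (4,0) (4,3) (5,1) (5,2)

Derivation:
(0,2): no bracket -> illegal
(0,3): flips 2 -> legal
(0,4): flips 1 -> legal
(1,0): no bracket -> illegal
(1,2): no bracket -> illegal
(1,4): flips 1 -> legal
(2,4): flips 1 -> legal
(2,5): no bracket -> illegal
(3,0): flips 1 -> legal
(3,5): flips 1 -> legal
(4,0): flips 1 -> legal
(4,3): flips 1 -> legal
(4,4): no bracket -> illegal
(5,1): flips 1 -> legal
(5,2): flips 1 -> legal
(5,3): no bracket -> illegal
(5,4): no bracket -> illegal
(5,5): no bracket -> illegal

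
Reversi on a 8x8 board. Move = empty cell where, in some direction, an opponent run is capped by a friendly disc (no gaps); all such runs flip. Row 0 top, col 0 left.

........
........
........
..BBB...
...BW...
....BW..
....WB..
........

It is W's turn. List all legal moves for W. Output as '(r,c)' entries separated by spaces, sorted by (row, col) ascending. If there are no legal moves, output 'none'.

Answer: (2,2) (2,4) (4,2) (5,3) (6,6) (7,5)

Derivation:
(2,1): no bracket -> illegal
(2,2): flips 1 -> legal
(2,3): no bracket -> illegal
(2,4): flips 1 -> legal
(2,5): no bracket -> illegal
(3,1): no bracket -> illegal
(3,5): no bracket -> illegal
(4,1): no bracket -> illegal
(4,2): flips 1 -> legal
(4,5): no bracket -> illegal
(5,2): no bracket -> illegal
(5,3): flips 1 -> legal
(5,6): no bracket -> illegal
(6,3): no bracket -> illegal
(6,6): flips 1 -> legal
(7,4): no bracket -> illegal
(7,5): flips 1 -> legal
(7,6): no bracket -> illegal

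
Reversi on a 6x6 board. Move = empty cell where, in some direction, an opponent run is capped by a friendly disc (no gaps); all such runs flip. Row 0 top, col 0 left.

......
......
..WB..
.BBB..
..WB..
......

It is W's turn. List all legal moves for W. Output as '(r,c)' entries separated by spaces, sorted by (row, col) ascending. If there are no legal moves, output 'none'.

Answer: (2,0) (2,4) (4,0) (4,4)

Derivation:
(1,2): no bracket -> illegal
(1,3): no bracket -> illegal
(1,4): no bracket -> illegal
(2,0): flips 1 -> legal
(2,1): no bracket -> illegal
(2,4): flips 2 -> legal
(3,0): no bracket -> illegal
(3,4): no bracket -> illegal
(4,0): flips 1 -> legal
(4,1): no bracket -> illegal
(4,4): flips 2 -> legal
(5,2): no bracket -> illegal
(5,3): no bracket -> illegal
(5,4): no bracket -> illegal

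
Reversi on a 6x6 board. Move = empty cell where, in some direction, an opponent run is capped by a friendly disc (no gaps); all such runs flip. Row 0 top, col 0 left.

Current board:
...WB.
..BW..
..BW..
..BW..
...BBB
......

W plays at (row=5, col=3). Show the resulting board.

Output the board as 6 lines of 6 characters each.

Place W at (5,3); scan 8 dirs for brackets.
Dir NW: first cell '.' (not opp) -> no flip
Dir N: opp run (4,3) capped by W -> flip
Dir NE: opp run (4,4), next='.' -> no flip
Dir W: first cell '.' (not opp) -> no flip
Dir E: first cell '.' (not opp) -> no flip
Dir SW: edge -> no flip
Dir S: edge -> no flip
Dir SE: edge -> no flip
All flips: (4,3)

Answer: ...WB.
..BW..
..BW..
..BW..
...WBB
...W..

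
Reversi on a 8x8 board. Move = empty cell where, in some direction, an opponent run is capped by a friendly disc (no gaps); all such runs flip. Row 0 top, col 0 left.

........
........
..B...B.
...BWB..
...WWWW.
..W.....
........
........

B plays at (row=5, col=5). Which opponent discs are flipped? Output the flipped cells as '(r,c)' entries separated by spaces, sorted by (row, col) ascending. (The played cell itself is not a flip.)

Answer: (4,4) (4,5)

Derivation:
Dir NW: opp run (4,4) capped by B -> flip
Dir N: opp run (4,5) capped by B -> flip
Dir NE: opp run (4,6), next='.' -> no flip
Dir W: first cell '.' (not opp) -> no flip
Dir E: first cell '.' (not opp) -> no flip
Dir SW: first cell '.' (not opp) -> no flip
Dir S: first cell '.' (not opp) -> no flip
Dir SE: first cell '.' (not opp) -> no flip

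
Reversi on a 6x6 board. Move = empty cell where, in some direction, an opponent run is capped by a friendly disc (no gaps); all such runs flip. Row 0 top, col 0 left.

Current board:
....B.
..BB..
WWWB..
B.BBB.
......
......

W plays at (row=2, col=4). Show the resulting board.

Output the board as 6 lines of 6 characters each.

Answer: ....B.
..BB..
WWWWW.
B.BBB.
......
......

Derivation:
Place W at (2,4); scan 8 dirs for brackets.
Dir NW: opp run (1,3), next='.' -> no flip
Dir N: first cell '.' (not opp) -> no flip
Dir NE: first cell '.' (not opp) -> no flip
Dir W: opp run (2,3) capped by W -> flip
Dir E: first cell '.' (not opp) -> no flip
Dir SW: opp run (3,3), next='.' -> no flip
Dir S: opp run (3,4), next='.' -> no flip
Dir SE: first cell '.' (not opp) -> no flip
All flips: (2,3)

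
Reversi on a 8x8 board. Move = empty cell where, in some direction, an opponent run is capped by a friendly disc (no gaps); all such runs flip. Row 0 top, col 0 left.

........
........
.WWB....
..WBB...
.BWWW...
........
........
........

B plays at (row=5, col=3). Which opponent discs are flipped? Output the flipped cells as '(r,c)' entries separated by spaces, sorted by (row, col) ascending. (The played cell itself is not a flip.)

Answer: (4,3)

Derivation:
Dir NW: opp run (4,2), next='.' -> no flip
Dir N: opp run (4,3) capped by B -> flip
Dir NE: opp run (4,4), next='.' -> no flip
Dir W: first cell '.' (not opp) -> no flip
Dir E: first cell '.' (not opp) -> no flip
Dir SW: first cell '.' (not opp) -> no flip
Dir S: first cell '.' (not opp) -> no flip
Dir SE: first cell '.' (not opp) -> no flip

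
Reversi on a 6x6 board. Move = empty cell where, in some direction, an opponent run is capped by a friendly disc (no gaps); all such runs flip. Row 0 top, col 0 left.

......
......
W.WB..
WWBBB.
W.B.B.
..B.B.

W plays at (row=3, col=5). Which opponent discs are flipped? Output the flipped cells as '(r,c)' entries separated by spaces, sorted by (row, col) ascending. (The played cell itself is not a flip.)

Dir NW: first cell '.' (not opp) -> no flip
Dir N: first cell '.' (not opp) -> no flip
Dir NE: edge -> no flip
Dir W: opp run (3,4) (3,3) (3,2) capped by W -> flip
Dir E: edge -> no flip
Dir SW: opp run (4,4), next='.' -> no flip
Dir S: first cell '.' (not opp) -> no flip
Dir SE: edge -> no flip

Answer: (3,2) (3,3) (3,4)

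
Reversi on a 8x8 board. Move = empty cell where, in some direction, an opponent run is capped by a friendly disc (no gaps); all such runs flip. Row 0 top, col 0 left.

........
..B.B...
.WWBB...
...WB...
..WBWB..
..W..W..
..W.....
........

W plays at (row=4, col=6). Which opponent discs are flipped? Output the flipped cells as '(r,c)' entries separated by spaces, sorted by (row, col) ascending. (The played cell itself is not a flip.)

Answer: (4,5)

Derivation:
Dir NW: first cell '.' (not opp) -> no flip
Dir N: first cell '.' (not opp) -> no flip
Dir NE: first cell '.' (not opp) -> no flip
Dir W: opp run (4,5) capped by W -> flip
Dir E: first cell '.' (not opp) -> no flip
Dir SW: first cell 'W' (not opp) -> no flip
Dir S: first cell '.' (not opp) -> no flip
Dir SE: first cell '.' (not opp) -> no flip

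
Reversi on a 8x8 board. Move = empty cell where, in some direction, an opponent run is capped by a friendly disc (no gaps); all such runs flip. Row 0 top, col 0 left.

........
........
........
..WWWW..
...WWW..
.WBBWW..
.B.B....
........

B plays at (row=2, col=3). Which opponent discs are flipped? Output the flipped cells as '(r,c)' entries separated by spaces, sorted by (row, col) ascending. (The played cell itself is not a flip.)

Dir NW: first cell '.' (not opp) -> no flip
Dir N: first cell '.' (not opp) -> no flip
Dir NE: first cell '.' (not opp) -> no flip
Dir W: first cell '.' (not opp) -> no flip
Dir E: first cell '.' (not opp) -> no flip
Dir SW: opp run (3,2), next='.' -> no flip
Dir S: opp run (3,3) (4,3) capped by B -> flip
Dir SE: opp run (3,4) (4,5), next='.' -> no flip

Answer: (3,3) (4,3)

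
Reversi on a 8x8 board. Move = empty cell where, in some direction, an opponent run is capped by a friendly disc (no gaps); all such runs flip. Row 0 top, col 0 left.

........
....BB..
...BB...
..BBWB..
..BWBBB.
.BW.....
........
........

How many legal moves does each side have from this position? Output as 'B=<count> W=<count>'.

-- B to move --
(2,5): no bracket -> illegal
(4,1): no bracket -> illegal
(5,3): flips 2 -> legal
(5,4): flips 1 -> legal
(6,1): no bracket -> illegal
(6,2): flips 1 -> legal
(6,3): no bracket -> illegal
B mobility = 3
-- W to move --
(0,3): no bracket -> illegal
(0,4): flips 2 -> legal
(0,5): no bracket -> illegal
(0,6): no bracket -> illegal
(1,2): flips 1 -> legal
(1,3): flips 2 -> legal
(1,6): no bracket -> illegal
(2,1): flips 1 -> legal
(2,2): flips 2 -> legal
(2,5): no bracket -> illegal
(2,6): no bracket -> illegal
(3,1): flips 2 -> legal
(3,6): flips 1 -> legal
(3,7): no bracket -> illegal
(4,0): no bracket -> illegal
(4,1): flips 1 -> legal
(4,7): flips 3 -> legal
(5,0): flips 1 -> legal
(5,3): no bracket -> illegal
(5,4): flips 1 -> legal
(5,5): no bracket -> illegal
(5,6): flips 1 -> legal
(5,7): no bracket -> illegal
(6,0): no bracket -> illegal
(6,1): no bracket -> illegal
(6,2): no bracket -> illegal
W mobility = 12

Answer: B=3 W=12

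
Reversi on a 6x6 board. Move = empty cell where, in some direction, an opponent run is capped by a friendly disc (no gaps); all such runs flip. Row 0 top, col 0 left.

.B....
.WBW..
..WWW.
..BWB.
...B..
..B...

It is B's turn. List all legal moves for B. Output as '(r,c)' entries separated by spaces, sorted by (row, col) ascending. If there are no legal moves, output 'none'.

Answer: (0,3) (1,0) (1,4) (2,1)

Derivation:
(0,0): no bracket -> illegal
(0,2): no bracket -> illegal
(0,3): flips 3 -> legal
(0,4): no bracket -> illegal
(1,0): flips 1 -> legal
(1,4): flips 3 -> legal
(1,5): no bracket -> illegal
(2,0): no bracket -> illegal
(2,1): flips 1 -> legal
(2,5): no bracket -> illegal
(3,1): no bracket -> illegal
(3,5): no bracket -> illegal
(4,2): no bracket -> illegal
(4,4): no bracket -> illegal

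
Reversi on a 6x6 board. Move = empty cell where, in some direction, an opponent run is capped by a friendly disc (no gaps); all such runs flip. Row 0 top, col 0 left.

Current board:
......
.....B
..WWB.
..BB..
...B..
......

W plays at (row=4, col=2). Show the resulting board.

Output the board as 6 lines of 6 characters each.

Answer: ......
.....B
..WWB.
..WB..
..WB..
......

Derivation:
Place W at (4,2); scan 8 dirs for brackets.
Dir NW: first cell '.' (not opp) -> no flip
Dir N: opp run (3,2) capped by W -> flip
Dir NE: opp run (3,3) (2,4) (1,5), next=edge -> no flip
Dir W: first cell '.' (not opp) -> no flip
Dir E: opp run (4,3), next='.' -> no flip
Dir SW: first cell '.' (not opp) -> no flip
Dir S: first cell '.' (not opp) -> no flip
Dir SE: first cell '.' (not opp) -> no flip
All flips: (3,2)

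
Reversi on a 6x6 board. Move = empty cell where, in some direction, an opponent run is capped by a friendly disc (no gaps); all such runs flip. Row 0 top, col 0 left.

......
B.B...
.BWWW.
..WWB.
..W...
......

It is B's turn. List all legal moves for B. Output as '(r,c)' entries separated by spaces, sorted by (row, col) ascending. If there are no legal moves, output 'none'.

(1,1): no bracket -> illegal
(1,3): no bracket -> illegal
(1,4): flips 1 -> legal
(1,5): no bracket -> illegal
(2,5): flips 3 -> legal
(3,1): flips 2 -> legal
(3,5): no bracket -> illegal
(4,1): no bracket -> illegal
(4,3): flips 1 -> legal
(4,4): no bracket -> illegal
(5,1): no bracket -> illegal
(5,2): flips 3 -> legal
(5,3): no bracket -> illegal

Answer: (1,4) (2,5) (3,1) (4,3) (5,2)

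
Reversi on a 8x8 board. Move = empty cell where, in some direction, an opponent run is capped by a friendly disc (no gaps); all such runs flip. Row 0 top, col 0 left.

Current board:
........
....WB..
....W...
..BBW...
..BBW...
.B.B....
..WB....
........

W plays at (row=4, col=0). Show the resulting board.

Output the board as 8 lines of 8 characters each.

Answer: ........
....WB..
....W...
..BBW...
W.BBW...
.W.B....
..WB....
........

Derivation:
Place W at (4,0); scan 8 dirs for brackets.
Dir NW: edge -> no flip
Dir N: first cell '.' (not opp) -> no flip
Dir NE: first cell '.' (not opp) -> no flip
Dir W: edge -> no flip
Dir E: first cell '.' (not opp) -> no flip
Dir SW: edge -> no flip
Dir S: first cell '.' (not opp) -> no flip
Dir SE: opp run (5,1) capped by W -> flip
All flips: (5,1)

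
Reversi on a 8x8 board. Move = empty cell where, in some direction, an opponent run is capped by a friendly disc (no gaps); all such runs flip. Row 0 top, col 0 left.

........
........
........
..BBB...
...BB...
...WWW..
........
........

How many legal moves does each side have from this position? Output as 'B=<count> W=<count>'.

Answer: B=5 W=5

Derivation:
-- B to move --
(4,2): no bracket -> illegal
(4,5): no bracket -> illegal
(4,6): no bracket -> illegal
(5,2): no bracket -> illegal
(5,6): no bracket -> illegal
(6,2): flips 1 -> legal
(6,3): flips 1 -> legal
(6,4): flips 1 -> legal
(6,5): flips 1 -> legal
(6,6): flips 1 -> legal
B mobility = 5
-- W to move --
(2,1): flips 2 -> legal
(2,2): flips 2 -> legal
(2,3): flips 2 -> legal
(2,4): flips 2 -> legal
(2,5): no bracket -> illegal
(3,1): no bracket -> illegal
(3,5): flips 1 -> legal
(4,1): no bracket -> illegal
(4,2): no bracket -> illegal
(4,5): no bracket -> illegal
(5,2): no bracket -> illegal
W mobility = 5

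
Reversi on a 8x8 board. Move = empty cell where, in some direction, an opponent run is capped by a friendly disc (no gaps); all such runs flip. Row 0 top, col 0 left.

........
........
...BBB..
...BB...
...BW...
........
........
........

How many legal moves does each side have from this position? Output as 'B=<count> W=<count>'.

Answer: B=3 W=3

Derivation:
-- B to move --
(3,5): no bracket -> illegal
(4,5): flips 1 -> legal
(5,3): no bracket -> illegal
(5,4): flips 1 -> legal
(5,5): flips 1 -> legal
B mobility = 3
-- W to move --
(1,2): no bracket -> illegal
(1,3): no bracket -> illegal
(1,4): flips 2 -> legal
(1,5): no bracket -> illegal
(1,6): no bracket -> illegal
(2,2): flips 1 -> legal
(2,6): no bracket -> illegal
(3,2): no bracket -> illegal
(3,5): no bracket -> illegal
(3,6): no bracket -> illegal
(4,2): flips 1 -> legal
(4,5): no bracket -> illegal
(5,2): no bracket -> illegal
(5,3): no bracket -> illegal
(5,4): no bracket -> illegal
W mobility = 3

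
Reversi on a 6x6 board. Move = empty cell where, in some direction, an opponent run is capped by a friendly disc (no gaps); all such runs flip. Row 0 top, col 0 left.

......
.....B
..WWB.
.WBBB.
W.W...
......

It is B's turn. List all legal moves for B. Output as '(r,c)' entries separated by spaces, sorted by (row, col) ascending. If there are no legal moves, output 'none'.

(1,1): flips 1 -> legal
(1,2): flips 2 -> legal
(1,3): flips 1 -> legal
(1,4): flips 1 -> legal
(2,0): no bracket -> illegal
(2,1): flips 2 -> legal
(3,0): flips 1 -> legal
(4,1): no bracket -> illegal
(4,3): no bracket -> illegal
(5,0): no bracket -> illegal
(5,1): flips 1 -> legal
(5,2): flips 1 -> legal
(5,3): no bracket -> illegal

Answer: (1,1) (1,2) (1,3) (1,4) (2,1) (3,0) (5,1) (5,2)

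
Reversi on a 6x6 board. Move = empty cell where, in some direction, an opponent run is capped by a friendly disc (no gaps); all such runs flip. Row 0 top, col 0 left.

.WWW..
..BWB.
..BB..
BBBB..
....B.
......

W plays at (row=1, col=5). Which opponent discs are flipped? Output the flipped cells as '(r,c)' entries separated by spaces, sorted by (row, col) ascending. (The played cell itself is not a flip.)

Dir NW: first cell '.' (not opp) -> no flip
Dir N: first cell '.' (not opp) -> no flip
Dir NE: edge -> no flip
Dir W: opp run (1,4) capped by W -> flip
Dir E: edge -> no flip
Dir SW: first cell '.' (not opp) -> no flip
Dir S: first cell '.' (not opp) -> no flip
Dir SE: edge -> no flip

Answer: (1,4)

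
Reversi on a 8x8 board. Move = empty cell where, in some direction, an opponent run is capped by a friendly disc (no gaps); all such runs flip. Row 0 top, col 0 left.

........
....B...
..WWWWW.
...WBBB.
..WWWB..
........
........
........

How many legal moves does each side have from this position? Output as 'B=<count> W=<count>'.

-- B to move --
(1,1): no bracket -> illegal
(1,2): flips 1 -> legal
(1,3): flips 1 -> legal
(1,5): flips 1 -> legal
(1,6): flips 2 -> legal
(1,7): flips 1 -> legal
(2,1): no bracket -> illegal
(2,7): no bracket -> illegal
(3,1): no bracket -> illegal
(3,2): flips 2 -> legal
(3,7): no bracket -> illegal
(4,1): flips 3 -> legal
(5,1): no bracket -> illegal
(5,2): flips 1 -> legal
(5,3): flips 1 -> legal
(5,4): flips 1 -> legal
(5,5): no bracket -> illegal
B mobility = 10
-- W to move --
(0,3): flips 1 -> legal
(0,4): flips 1 -> legal
(0,5): flips 1 -> legal
(1,3): no bracket -> illegal
(1,5): no bracket -> illegal
(2,7): no bracket -> illegal
(3,7): flips 3 -> legal
(4,6): flips 3 -> legal
(4,7): flips 1 -> legal
(5,4): no bracket -> illegal
(5,5): flips 2 -> legal
(5,6): flips 2 -> legal
W mobility = 8

Answer: B=10 W=8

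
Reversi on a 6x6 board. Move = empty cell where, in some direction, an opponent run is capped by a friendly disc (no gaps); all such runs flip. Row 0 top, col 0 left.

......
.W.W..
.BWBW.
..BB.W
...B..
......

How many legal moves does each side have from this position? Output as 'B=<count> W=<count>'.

Answer: B=6 W=5

Derivation:
-- B to move --
(0,0): flips 2 -> legal
(0,1): flips 1 -> legal
(0,2): no bracket -> illegal
(0,3): flips 1 -> legal
(0,4): no bracket -> illegal
(1,0): no bracket -> illegal
(1,2): flips 1 -> legal
(1,4): no bracket -> illegal
(1,5): flips 1 -> legal
(2,0): no bracket -> illegal
(2,5): flips 1 -> legal
(3,1): no bracket -> illegal
(3,4): no bracket -> illegal
(4,4): no bracket -> illegal
(4,5): no bracket -> illegal
B mobility = 6
-- W to move --
(1,0): no bracket -> illegal
(1,2): no bracket -> illegal
(1,4): no bracket -> illegal
(2,0): flips 1 -> legal
(3,0): no bracket -> illegal
(3,1): flips 1 -> legal
(3,4): no bracket -> illegal
(4,1): no bracket -> illegal
(4,2): flips 2 -> legal
(4,4): flips 1 -> legal
(5,2): no bracket -> illegal
(5,3): flips 3 -> legal
(5,4): no bracket -> illegal
W mobility = 5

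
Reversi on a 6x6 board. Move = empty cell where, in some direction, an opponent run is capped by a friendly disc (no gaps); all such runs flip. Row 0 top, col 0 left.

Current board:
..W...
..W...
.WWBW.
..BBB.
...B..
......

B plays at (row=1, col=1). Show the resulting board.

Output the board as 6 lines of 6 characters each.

Place B at (1,1); scan 8 dirs for brackets.
Dir NW: first cell '.' (not opp) -> no flip
Dir N: first cell '.' (not opp) -> no flip
Dir NE: opp run (0,2), next=edge -> no flip
Dir W: first cell '.' (not opp) -> no flip
Dir E: opp run (1,2), next='.' -> no flip
Dir SW: first cell '.' (not opp) -> no flip
Dir S: opp run (2,1), next='.' -> no flip
Dir SE: opp run (2,2) capped by B -> flip
All flips: (2,2)

Answer: ..W...
.BW...
.WBBW.
..BBB.
...B..
......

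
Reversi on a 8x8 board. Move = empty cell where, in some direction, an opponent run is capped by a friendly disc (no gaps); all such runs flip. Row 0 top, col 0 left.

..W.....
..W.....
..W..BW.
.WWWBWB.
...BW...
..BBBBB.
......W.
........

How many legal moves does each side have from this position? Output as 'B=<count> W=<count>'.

Answer: B=10 W=9

Derivation:
-- B to move --
(0,1): no bracket -> illegal
(0,3): no bracket -> illegal
(1,1): flips 3 -> legal
(1,3): no bracket -> illegal
(1,5): no bracket -> illegal
(1,6): flips 1 -> legal
(1,7): flips 3 -> legal
(2,0): no bracket -> illegal
(2,1): flips 1 -> legal
(2,3): flips 1 -> legal
(2,4): no bracket -> illegal
(2,7): flips 1 -> legal
(3,0): flips 3 -> legal
(3,7): no bracket -> illegal
(4,0): no bracket -> illegal
(4,1): no bracket -> illegal
(4,2): no bracket -> illegal
(4,5): flips 2 -> legal
(4,6): no bracket -> illegal
(5,7): no bracket -> illegal
(6,5): no bracket -> illegal
(6,7): no bracket -> illegal
(7,5): no bracket -> illegal
(7,6): flips 1 -> legal
(7,7): flips 1 -> legal
B mobility = 10
-- W to move --
(1,4): no bracket -> illegal
(1,5): flips 1 -> legal
(1,6): no bracket -> illegal
(2,3): no bracket -> illegal
(2,4): flips 2 -> legal
(2,7): no bracket -> illegal
(3,7): flips 1 -> legal
(4,1): no bracket -> illegal
(4,2): flips 1 -> legal
(4,5): no bracket -> illegal
(4,6): flips 2 -> legal
(4,7): no bracket -> illegal
(5,1): no bracket -> illegal
(5,7): no bracket -> illegal
(6,1): no bracket -> illegal
(6,2): flips 1 -> legal
(6,3): flips 2 -> legal
(6,4): flips 1 -> legal
(6,5): flips 2 -> legal
(6,7): no bracket -> illegal
W mobility = 9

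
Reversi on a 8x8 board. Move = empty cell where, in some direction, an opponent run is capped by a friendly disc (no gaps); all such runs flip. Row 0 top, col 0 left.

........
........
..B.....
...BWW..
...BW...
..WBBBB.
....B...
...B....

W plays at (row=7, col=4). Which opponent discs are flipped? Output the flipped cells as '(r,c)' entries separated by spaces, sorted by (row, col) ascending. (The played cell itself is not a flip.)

Dir NW: first cell '.' (not opp) -> no flip
Dir N: opp run (6,4) (5,4) capped by W -> flip
Dir NE: first cell '.' (not opp) -> no flip
Dir W: opp run (7,3), next='.' -> no flip
Dir E: first cell '.' (not opp) -> no flip
Dir SW: edge -> no flip
Dir S: edge -> no flip
Dir SE: edge -> no flip

Answer: (5,4) (6,4)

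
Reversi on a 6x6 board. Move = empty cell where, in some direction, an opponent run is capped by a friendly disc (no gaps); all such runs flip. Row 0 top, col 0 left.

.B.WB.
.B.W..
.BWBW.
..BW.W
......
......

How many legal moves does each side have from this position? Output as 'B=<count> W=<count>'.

-- B to move --
(0,2): flips 1 -> legal
(1,2): flips 1 -> legal
(1,4): no bracket -> illegal
(1,5): no bracket -> illegal
(2,5): flips 1 -> legal
(3,1): flips 2 -> legal
(3,4): flips 1 -> legal
(4,2): no bracket -> illegal
(4,3): flips 1 -> legal
(4,4): flips 2 -> legal
(4,5): no bracket -> illegal
B mobility = 7
-- W to move --
(0,0): flips 1 -> legal
(0,2): no bracket -> illegal
(0,5): flips 1 -> legal
(1,0): no bracket -> illegal
(1,2): no bracket -> illegal
(1,4): no bracket -> illegal
(1,5): no bracket -> illegal
(2,0): flips 1 -> legal
(3,0): no bracket -> illegal
(3,1): flips 1 -> legal
(3,4): no bracket -> illegal
(4,1): no bracket -> illegal
(4,2): flips 1 -> legal
(4,3): no bracket -> illegal
W mobility = 5

Answer: B=7 W=5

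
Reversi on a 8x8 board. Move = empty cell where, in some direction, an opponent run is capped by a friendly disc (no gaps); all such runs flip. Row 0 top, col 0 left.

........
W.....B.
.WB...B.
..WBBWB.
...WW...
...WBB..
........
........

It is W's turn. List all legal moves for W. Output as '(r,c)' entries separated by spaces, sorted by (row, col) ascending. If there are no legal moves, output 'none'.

Answer: (1,1) (1,2) (1,7) (2,3) (2,4) (2,5) (3,7) (5,6) (6,4) (6,5) (6,6)

Derivation:
(0,5): no bracket -> illegal
(0,6): no bracket -> illegal
(0,7): no bracket -> illegal
(1,1): flips 2 -> legal
(1,2): flips 1 -> legal
(1,3): no bracket -> illegal
(1,5): no bracket -> illegal
(1,7): flips 1 -> legal
(2,3): flips 2 -> legal
(2,4): flips 1 -> legal
(2,5): flips 1 -> legal
(2,7): no bracket -> illegal
(3,1): no bracket -> illegal
(3,7): flips 1 -> legal
(4,2): no bracket -> illegal
(4,5): no bracket -> illegal
(4,6): no bracket -> illegal
(4,7): no bracket -> illegal
(5,6): flips 2 -> legal
(6,3): no bracket -> illegal
(6,4): flips 1 -> legal
(6,5): flips 1 -> legal
(6,6): flips 1 -> legal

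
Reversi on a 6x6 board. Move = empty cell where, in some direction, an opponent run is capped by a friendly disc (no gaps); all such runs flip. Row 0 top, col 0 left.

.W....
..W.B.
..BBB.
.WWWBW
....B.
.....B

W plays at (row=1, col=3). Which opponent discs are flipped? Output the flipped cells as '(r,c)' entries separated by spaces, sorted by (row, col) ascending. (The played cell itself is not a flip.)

Dir NW: first cell '.' (not opp) -> no flip
Dir N: first cell '.' (not opp) -> no flip
Dir NE: first cell '.' (not opp) -> no flip
Dir W: first cell 'W' (not opp) -> no flip
Dir E: opp run (1,4), next='.' -> no flip
Dir SW: opp run (2,2) capped by W -> flip
Dir S: opp run (2,3) capped by W -> flip
Dir SE: opp run (2,4) capped by W -> flip

Answer: (2,2) (2,3) (2,4)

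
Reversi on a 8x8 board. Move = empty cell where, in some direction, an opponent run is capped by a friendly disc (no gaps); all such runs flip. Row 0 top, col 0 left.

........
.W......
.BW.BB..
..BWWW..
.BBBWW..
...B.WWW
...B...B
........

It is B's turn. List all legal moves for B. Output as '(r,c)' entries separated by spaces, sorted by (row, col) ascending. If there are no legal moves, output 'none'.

Answer: (0,1) (1,2) (2,3) (2,6) (3,6) (4,6) (4,7) (5,4) (6,5)

Derivation:
(0,0): no bracket -> illegal
(0,1): flips 1 -> legal
(0,2): no bracket -> illegal
(1,0): no bracket -> illegal
(1,2): flips 1 -> legal
(1,3): no bracket -> illegal
(2,0): no bracket -> illegal
(2,3): flips 5 -> legal
(2,6): flips 2 -> legal
(3,1): no bracket -> illegal
(3,6): flips 3 -> legal
(4,6): flips 3 -> legal
(4,7): flips 1 -> legal
(5,4): flips 2 -> legal
(6,4): no bracket -> illegal
(6,5): flips 3 -> legal
(6,6): no bracket -> illegal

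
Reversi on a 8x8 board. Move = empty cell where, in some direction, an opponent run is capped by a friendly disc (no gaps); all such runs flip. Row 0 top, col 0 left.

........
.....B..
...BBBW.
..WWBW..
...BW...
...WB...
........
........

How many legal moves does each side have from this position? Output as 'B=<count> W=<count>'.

Answer: B=11 W=10

Derivation:
-- B to move --
(1,6): no bracket -> illegal
(1,7): no bracket -> illegal
(2,1): flips 1 -> legal
(2,2): no bracket -> illegal
(2,7): flips 1 -> legal
(3,1): flips 2 -> legal
(3,6): flips 1 -> legal
(3,7): flips 1 -> legal
(4,1): flips 1 -> legal
(4,2): flips 1 -> legal
(4,5): flips 2 -> legal
(4,6): flips 1 -> legal
(5,2): flips 1 -> legal
(5,5): no bracket -> illegal
(6,2): no bracket -> illegal
(6,3): flips 1 -> legal
(6,4): no bracket -> illegal
B mobility = 11
-- W to move --
(0,4): flips 1 -> legal
(0,5): flips 2 -> legal
(0,6): flips 2 -> legal
(1,2): no bracket -> illegal
(1,3): flips 2 -> legal
(1,4): flips 3 -> legal
(1,6): no bracket -> illegal
(2,2): flips 3 -> legal
(3,6): no bracket -> illegal
(4,2): flips 1 -> legal
(4,5): no bracket -> illegal
(5,2): no bracket -> illegal
(5,5): flips 1 -> legal
(6,3): no bracket -> illegal
(6,4): flips 1 -> legal
(6,5): flips 2 -> legal
W mobility = 10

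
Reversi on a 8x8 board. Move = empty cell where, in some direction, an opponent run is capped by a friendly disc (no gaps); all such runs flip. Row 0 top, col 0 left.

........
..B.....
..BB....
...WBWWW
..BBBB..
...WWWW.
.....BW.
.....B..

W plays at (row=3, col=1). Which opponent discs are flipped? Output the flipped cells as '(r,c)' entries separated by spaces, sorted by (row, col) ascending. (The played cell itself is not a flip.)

Answer: (4,2)

Derivation:
Dir NW: first cell '.' (not opp) -> no flip
Dir N: first cell '.' (not opp) -> no flip
Dir NE: opp run (2,2), next='.' -> no flip
Dir W: first cell '.' (not opp) -> no flip
Dir E: first cell '.' (not opp) -> no flip
Dir SW: first cell '.' (not opp) -> no flip
Dir S: first cell '.' (not opp) -> no flip
Dir SE: opp run (4,2) capped by W -> flip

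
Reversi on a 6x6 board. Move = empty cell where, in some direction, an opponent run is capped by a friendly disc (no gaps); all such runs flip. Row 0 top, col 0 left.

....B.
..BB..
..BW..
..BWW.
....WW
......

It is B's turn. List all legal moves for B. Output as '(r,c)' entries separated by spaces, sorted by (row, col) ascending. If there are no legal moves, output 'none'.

(1,4): flips 1 -> legal
(2,4): flips 1 -> legal
(2,5): no bracket -> illegal
(3,5): flips 2 -> legal
(4,2): no bracket -> illegal
(4,3): flips 2 -> legal
(5,3): no bracket -> illegal
(5,4): no bracket -> illegal
(5,5): flips 2 -> legal

Answer: (1,4) (2,4) (3,5) (4,3) (5,5)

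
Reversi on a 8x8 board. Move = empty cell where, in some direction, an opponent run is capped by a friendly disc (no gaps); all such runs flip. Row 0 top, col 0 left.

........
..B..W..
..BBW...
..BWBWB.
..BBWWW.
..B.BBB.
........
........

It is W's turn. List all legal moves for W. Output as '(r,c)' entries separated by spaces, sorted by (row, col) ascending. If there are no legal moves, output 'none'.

Answer: (0,1) (1,1) (1,3) (2,1) (2,6) (2,7) (3,1) (3,7) (4,1) (5,1) (5,3) (6,3) (6,4) (6,5) (6,6) (6,7)

Derivation:
(0,1): flips 3 -> legal
(0,2): no bracket -> illegal
(0,3): no bracket -> illegal
(1,1): flips 1 -> legal
(1,3): flips 1 -> legal
(1,4): no bracket -> illegal
(2,1): flips 2 -> legal
(2,5): no bracket -> illegal
(2,6): flips 1 -> legal
(2,7): flips 1 -> legal
(3,1): flips 1 -> legal
(3,7): flips 1 -> legal
(4,1): flips 2 -> legal
(4,7): no bracket -> illegal
(5,1): flips 1 -> legal
(5,3): flips 1 -> legal
(5,7): no bracket -> illegal
(6,1): no bracket -> illegal
(6,2): no bracket -> illegal
(6,3): flips 1 -> legal
(6,4): flips 2 -> legal
(6,5): flips 1 -> legal
(6,6): flips 2 -> legal
(6,7): flips 1 -> legal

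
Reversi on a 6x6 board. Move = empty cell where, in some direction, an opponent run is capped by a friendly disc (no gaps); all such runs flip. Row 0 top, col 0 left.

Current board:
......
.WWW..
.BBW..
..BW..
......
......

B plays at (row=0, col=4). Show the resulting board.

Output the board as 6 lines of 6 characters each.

Answer: ....B.
.WWB..
.BBW..
..BW..
......
......

Derivation:
Place B at (0,4); scan 8 dirs for brackets.
Dir NW: edge -> no flip
Dir N: edge -> no flip
Dir NE: edge -> no flip
Dir W: first cell '.' (not opp) -> no flip
Dir E: first cell '.' (not opp) -> no flip
Dir SW: opp run (1,3) capped by B -> flip
Dir S: first cell '.' (not opp) -> no flip
Dir SE: first cell '.' (not opp) -> no flip
All flips: (1,3)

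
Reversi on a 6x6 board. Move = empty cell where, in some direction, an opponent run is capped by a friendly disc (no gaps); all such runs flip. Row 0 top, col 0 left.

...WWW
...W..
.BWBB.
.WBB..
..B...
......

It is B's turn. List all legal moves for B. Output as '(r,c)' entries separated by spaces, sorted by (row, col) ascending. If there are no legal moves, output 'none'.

(0,2): flips 1 -> legal
(1,1): flips 1 -> legal
(1,2): flips 1 -> legal
(1,4): no bracket -> illegal
(1,5): no bracket -> illegal
(2,0): flips 1 -> legal
(3,0): flips 1 -> legal
(4,0): no bracket -> illegal
(4,1): flips 1 -> legal

Answer: (0,2) (1,1) (1,2) (2,0) (3,0) (4,1)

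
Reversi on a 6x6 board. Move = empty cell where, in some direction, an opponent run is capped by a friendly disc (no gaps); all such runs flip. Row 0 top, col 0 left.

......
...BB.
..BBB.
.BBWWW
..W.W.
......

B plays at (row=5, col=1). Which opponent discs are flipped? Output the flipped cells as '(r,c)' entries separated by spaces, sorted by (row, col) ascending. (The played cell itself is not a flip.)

Answer: (3,3) (4,2)

Derivation:
Dir NW: first cell '.' (not opp) -> no flip
Dir N: first cell '.' (not opp) -> no flip
Dir NE: opp run (4,2) (3,3) capped by B -> flip
Dir W: first cell '.' (not opp) -> no flip
Dir E: first cell '.' (not opp) -> no flip
Dir SW: edge -> no flip
Dir S: edge -> no flip
Dir SE: edge -> no flip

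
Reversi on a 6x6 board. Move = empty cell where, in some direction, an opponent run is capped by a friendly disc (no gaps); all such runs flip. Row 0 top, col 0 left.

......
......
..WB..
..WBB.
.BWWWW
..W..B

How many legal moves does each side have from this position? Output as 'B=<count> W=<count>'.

Answer: B=7 W=9

Derivation:
-- B to move --
(1,1): flips 1 -> legal
(1,2): no bracket -> illegal
(1,3): no bracket -> illegal
(2,1): flips 1 -> legal
(3,1): flips 1 -> legal
(3,5): flips 1 -> legal
(5,1): flips 1 -> legal
(5,3): flips 1 -> legal
(5,4): flips 1 -> legal
B mobility = 7
-- W to move --
(1,2): flips 2 -> legal
(1,3): flips 2 -> legal
(1,4): flips 1 -> legal
(2,4): flips 3 -> legal
(2,5): flips 1 -> legal
(3,0): flips 1 -> legal
(3,1): no bracket -> illegal
(3,5): flips 2 -> legal
(4,0): flips 1 -> legal
(5,0): flips 1 -> legal
(5,1): no bracket -> illegal
(5,4): no bracket -> illegal
W mobility = 9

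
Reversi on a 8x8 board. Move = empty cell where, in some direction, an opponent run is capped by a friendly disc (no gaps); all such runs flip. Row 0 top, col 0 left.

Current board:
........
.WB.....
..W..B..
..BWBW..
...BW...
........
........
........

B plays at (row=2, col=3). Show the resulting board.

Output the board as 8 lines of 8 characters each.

Answer: ........
.WB.....
..WB.B..
..BBBW..
...BW...
........
........
........

Derivation:
Place B at (2,3); scan 8 dirs for brackets.
Dir NW: first cell 'B' (not opp) -> no flip
Dir N: first cell '.' (not opp) -> no flip
Dir NE: first cell '.' (not opp) -> no flip
Dir W: opp run (2,2), next='.' -> no flip
Dir E: first cell '.' (not opp) -> no flip
Dir SW: first cell 'B' (not opp) -> no flip
Dir S: opp run (3,3) capped by B -> flip
Dir SE: first cell 'B' (not opp) -> no flip
All flips: (3,3)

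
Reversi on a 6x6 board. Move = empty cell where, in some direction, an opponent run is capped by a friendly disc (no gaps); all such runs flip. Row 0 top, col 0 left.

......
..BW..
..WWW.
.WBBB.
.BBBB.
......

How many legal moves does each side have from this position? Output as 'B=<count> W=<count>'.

-- B to move --
(0,2): no bracket -> illegal
(0,3): flips 2 -> legal
(0,4): no bracket -> illegal
(1,1): flips 1 -> legal
(1,4): flips 3 -> legal
(1,5): flips 1 -> legal
(2,0): flips 1 -> legal
(2,1): flips 1 -> legal
(2,5): no bracket -> illegal
(3,0): flips 1 -> legal
(3,5): no bracket -> illegal
(4,0): no bracket -> illegal
B mobility = 7
-- W to move --
(0,1): flips 1 -> legal
(0,2): flips 1 -> legal
(0,3): no bracket -> illegal
(1,1): flips 1 -> legal
(2,1): no bracket -> illegal
(2,5): no bracket -> illegal
(3,0): no bracket -> illegal
(3,5): flips 3 -> legal
(4,0): no bracket -> illegal
(4,5): flips 1 -> legal
(5,0): flips 2 -> legal
(5,1): flips 3 -> legal
(5,2): flips 2 -> legal
(5,3): flips 3 -> legal
(5,4): flips 2 -> legal
(5,5): flips 2 -> legal
W mobility = 11

Answer: B=7 W=11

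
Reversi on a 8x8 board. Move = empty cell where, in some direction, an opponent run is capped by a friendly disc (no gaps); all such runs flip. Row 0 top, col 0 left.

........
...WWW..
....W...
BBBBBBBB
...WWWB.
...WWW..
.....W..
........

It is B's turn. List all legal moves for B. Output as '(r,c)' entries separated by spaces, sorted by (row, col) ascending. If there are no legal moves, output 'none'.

(0,2): flips 2 -> legal
(0,3): no bracket -> illegal
(0,4): flips 2 -> legal
(0,5): no bracket -> illegal
(0,6): flips 2 -> legal
(1,2): no bracket -> illegal
(1,6): no bracket -> illegal
(2,2): no bracket -> illegal
(2,3): no bracket -> illegal
(2,5): no bracket -> illegal
(2,6): no bracket -> illegal
(4,2): flips 3 -> legal
(5,2): flips 1 -> legal
(5,6): flips 1 -> legal
(6,2): flips 2 -> legal
(6,3): flips 4 -> legal
(6,4): flips 3 -> legal
(6,6): flips 2 -> legal
(7,4): no bracket -> illegal
(7,5): flips 3 -> legal
(7,6): flips 3 -> legal

Answer: (0,2) (0,4) (0,6) (4,2) (5,2) (5,6) (6,2) (6,3) (6,4) (6,6) (7,5) (7,6)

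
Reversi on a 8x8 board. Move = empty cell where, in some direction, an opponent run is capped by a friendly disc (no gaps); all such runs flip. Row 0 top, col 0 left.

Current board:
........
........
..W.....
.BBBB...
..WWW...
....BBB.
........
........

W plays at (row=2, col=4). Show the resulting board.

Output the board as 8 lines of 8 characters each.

Answer: ........
........
..W.W...
.BBWW...
..WWW...
....BBB.
........
........

Derivation:
Place W at (2,4); scan 8 dirs for brackets.
Dir NW: first cell '.' (not opp) -> no flip
Dir N: first cell '.' (not opp) -> no flip
Dir NE: first cell '.' (not opp) -> no flip
Dir W: first cell '.' (not opp) -> no flip
Dir E: first cell '.' (not opp) -> no flip
Dir SW: opp run (3,3) capped by W -> flip
Dir S: opp run (3,4) capped by W -> flip
Dir SE: first cell '.' (not opp) -> no flip
All flips: (3,3) (3,4)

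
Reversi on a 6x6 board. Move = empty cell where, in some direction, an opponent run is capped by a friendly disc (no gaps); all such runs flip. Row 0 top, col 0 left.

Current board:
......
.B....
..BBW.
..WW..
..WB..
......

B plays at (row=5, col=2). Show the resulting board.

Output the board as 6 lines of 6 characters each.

Answer: ......
.B....
..BBW.
..BW..
..BB..
..B...

Derivation:
Place B at (5,2); scan 8 dirs for brackets.
Dir NW: first cell '.' (not opp) -> no flip
Dir N: opp run (4,2) (3,2) capped by B -> flip
Dir NE: first cell 'B' (not opp) -> no flip
Dir W: first cell '.' (not opp) -> no flip
Dir E: first cell '.' (not opp) -> no flip
Dir SW: edge -> no flip
Dir S: edge -> no flip
Dir SE: edge -> no flip
All flips: (3,2) (4,2)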